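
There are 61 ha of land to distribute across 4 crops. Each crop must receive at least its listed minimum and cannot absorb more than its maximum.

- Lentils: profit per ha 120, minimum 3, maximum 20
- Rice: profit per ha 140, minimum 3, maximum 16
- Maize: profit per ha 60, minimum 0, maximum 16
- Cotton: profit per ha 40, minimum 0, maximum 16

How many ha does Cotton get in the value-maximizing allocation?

Meeting every minimum uses 3+3+0+0 = 6 ha, leaving 55.
Rank by profit per ha: Rice 140 > Lentils 120 > Maize 60 > Cotton 40.
Rice takes 13 more to reach its cap of 16 — 42 left.
Give Lentils 17 more to hit its cap of 20 — 25 left.
Maize takes 16 more to reach its cap of 16 — 9 left.
Only 9 left; Cotton takes them to reach 9.

9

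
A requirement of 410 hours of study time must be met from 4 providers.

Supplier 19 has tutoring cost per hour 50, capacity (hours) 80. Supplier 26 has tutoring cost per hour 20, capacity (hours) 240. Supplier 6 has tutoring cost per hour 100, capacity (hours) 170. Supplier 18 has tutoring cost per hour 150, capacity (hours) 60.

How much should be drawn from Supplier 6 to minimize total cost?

Fill from the cheapest provider first.
Take 240 from Supplier 26 at 20 — need 170 more.
Take 80 from Supplier 19 at 50 — need 90 more.
Supplier 6 (100): take the remaining 90 — done.
Supplier 18: unused.

90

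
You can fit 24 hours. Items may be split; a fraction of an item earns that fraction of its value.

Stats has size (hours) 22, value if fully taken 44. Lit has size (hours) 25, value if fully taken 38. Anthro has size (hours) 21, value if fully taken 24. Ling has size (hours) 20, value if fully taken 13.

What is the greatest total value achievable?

Best value per unit of size first: Stats 44/22≈2, Lit 38/25≈1.52, Anthro 24/21≈1.14, Ling 13/20≈0.65.
All 22 hours of Stats fit (value 44) ; 2 remain.
Only 2 hours remain; take 2/25 of Lit for value 38×2/25 = 3.04.
Total value = 47.04.

47.04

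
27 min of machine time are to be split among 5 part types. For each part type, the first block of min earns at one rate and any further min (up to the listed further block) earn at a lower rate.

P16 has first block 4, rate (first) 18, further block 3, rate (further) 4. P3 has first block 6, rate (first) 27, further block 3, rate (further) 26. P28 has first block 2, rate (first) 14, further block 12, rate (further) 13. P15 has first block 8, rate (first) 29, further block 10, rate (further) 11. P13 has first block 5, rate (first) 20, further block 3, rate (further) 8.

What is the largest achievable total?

Order all 10 blocks by rate: P15/tier1 29 > P3/tier1 27 > P3/tier2 26 > P13/tier1 20 > P16/tier1 18 > P28/tier1 14 > P28/tier2 13 > P15/tier2 11 > P13/tier2 8 > P16/tier2 4.
Fill P15 tier1 block (8 at 29) ; 19 left.
P3/tier1 (27): +6 ; 13 left.
P3/tier2 (26): +3 ; 10 left.
Fill P13 tier1 block (5 at 20) ; 5 left.
P16 tier1 at 18: fill all 4 ; 1 left.
P28 tier1 at 14: only 1 left, fill 1.
Total = 29×8 + 27×6 + 26×3 + 20×5 + 18×4 + 14×1 = 658.

658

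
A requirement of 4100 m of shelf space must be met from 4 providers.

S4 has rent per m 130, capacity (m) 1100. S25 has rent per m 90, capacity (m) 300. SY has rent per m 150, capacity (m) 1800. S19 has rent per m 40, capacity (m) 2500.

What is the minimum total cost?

300000

Use providers in increasing cost order.
S19 at 40: take all 2500 m → 1600 still needed.
S25 at 90: take all 300 m → 1300 still needed.
S4 at 130: take all 1100 m → 200 still needed.
Take 200 from SY at 150 to finish.
Cost = 2500×40 + 300×90 + 1100×130 + 200×150 = 300000.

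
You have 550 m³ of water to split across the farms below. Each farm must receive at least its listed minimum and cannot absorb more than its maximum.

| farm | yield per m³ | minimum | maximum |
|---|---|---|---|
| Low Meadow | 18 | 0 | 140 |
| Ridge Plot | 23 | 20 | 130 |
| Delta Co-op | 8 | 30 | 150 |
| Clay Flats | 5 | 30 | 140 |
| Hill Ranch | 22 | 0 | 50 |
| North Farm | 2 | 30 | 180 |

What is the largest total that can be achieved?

Meeting every minimum uses 0+20+30+30+0+30 = 110 m³, leaving 440.
Order the farms by yield per m³: Ridge Plot 23 > Hill Ranch 22 > Low Meadow 18 > Delta Co-op 8 > Clay Flats 5 > North Farm 2.
Ridge Plot: +110 to 130 (cap) → 330 left.
Give Hill Ranch 50 more to hit its cap of 50 → 280 left.
Low Meadow takes 140 more to reach its cap of 140 → 140 left.
Give Delta Co-op 120 more to hit its cap of 150 → 20 left.
Only 20 left; Clay Flats takes them to reach 50.
Total = 18×140 + 23×130 + 8×150 + 5×50 + 22×50 + 2×30 = 8120.

8120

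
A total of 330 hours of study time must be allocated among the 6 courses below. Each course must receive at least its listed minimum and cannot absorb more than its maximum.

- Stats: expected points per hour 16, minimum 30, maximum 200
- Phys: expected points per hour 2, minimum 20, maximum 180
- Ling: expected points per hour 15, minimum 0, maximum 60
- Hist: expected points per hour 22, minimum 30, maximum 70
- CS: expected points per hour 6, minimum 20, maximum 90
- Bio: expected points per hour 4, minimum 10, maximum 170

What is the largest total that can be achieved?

Meeting every minimum uses 30+20+0+30+20+10 = 110 hours, leaving 220.
Rank by expected points per hour: Hist 22 > Stats 16 > Ling 15 > CS 6 > Bio 4 > Phys 2.
Hist takes 40 more to reach its cap of 70 → 180 left.
Stats: +170 to 200 (cap) → 10 left.
Only 10 left; Ling takes them to reach 10.
Total = 16×200 + 2×20 + 15×10 + 22×70 + 6×20 + 4×10 = 5090.

5090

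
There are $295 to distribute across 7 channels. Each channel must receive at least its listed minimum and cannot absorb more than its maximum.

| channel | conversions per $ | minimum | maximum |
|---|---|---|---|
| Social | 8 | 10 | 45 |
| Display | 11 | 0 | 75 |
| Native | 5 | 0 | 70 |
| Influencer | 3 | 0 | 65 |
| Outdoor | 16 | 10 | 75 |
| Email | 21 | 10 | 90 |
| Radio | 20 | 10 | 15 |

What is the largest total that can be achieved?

Meeting every minimum uses 10+0+0+0+10+10+10 = 40 $, leaving 255.
Rank by conversions per $: Email 21 > Radio 20 > Outdoor 16 > Display 11 > Social 8 > Native 5 > Influencer 3.
Give Email 80 more to hit its cap of 90 → 175 left.
Radio takes 5 more to reach its cap of 15 → 170 left.
Outdoor takes 65 more to reach its cap of 75 → 105 left.
Display takes 75 more to reach its cap of 75 → 30 left.
Social has room for 35 more but only 30 remain, so it gets 40.
Total = 8×40 + 11×75 + 16×75 + 21×90 + 20×15 = 4535.

4535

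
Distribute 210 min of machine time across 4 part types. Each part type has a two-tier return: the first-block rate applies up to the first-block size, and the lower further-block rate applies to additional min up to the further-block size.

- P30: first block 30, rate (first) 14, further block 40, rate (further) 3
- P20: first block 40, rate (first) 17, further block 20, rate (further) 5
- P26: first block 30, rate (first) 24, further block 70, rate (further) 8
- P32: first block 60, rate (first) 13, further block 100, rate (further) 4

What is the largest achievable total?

Treat each block as its own option and order by rate: P26/tier1 24 > P20/tier1 17 > P30/tier1 14 > P32/tier1 13 > P26/tier2 8 > P20/tier2 5 > P32/tier2 4 > P30/tier2 3.
P26/tier1 (24): +30 — 180 left.
P20/tier1 (17): +40 — 140 left.
P30 tier1 at 14: fill all 30 — 110 left.
Fill P32 tier1 block (60 at 13) — 50 left.
P26 tier2 at 8: only 50 left, fill 50.
Total = 24×30 + 17×40 + 14×30 + 13×60 + 8×50 = 3000.

3000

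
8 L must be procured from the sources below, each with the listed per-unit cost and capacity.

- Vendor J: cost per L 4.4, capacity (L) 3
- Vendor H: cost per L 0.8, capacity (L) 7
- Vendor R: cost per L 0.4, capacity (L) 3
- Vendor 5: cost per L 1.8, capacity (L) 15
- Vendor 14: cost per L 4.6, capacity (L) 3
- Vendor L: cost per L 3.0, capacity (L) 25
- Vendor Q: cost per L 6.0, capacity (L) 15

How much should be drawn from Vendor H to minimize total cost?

Cheapest first:
Vendor R (0.4): use full 3 ; 5 L to go.
Vendor H at 0.8: take 5 of its 7 ; requirement met.
Vendor 5, Vendor L, Vendor J, Vendor 14, Vendor Q: unused.

5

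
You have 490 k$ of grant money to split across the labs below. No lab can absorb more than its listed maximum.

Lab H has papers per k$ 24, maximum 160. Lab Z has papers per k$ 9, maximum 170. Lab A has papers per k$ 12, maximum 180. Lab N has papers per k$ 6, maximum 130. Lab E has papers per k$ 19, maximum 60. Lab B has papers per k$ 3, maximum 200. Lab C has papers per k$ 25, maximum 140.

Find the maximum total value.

Order the labs by papers per k$: Lab C 25 > Lab H 24 > Lab E 19 > Lab A 12 > Lab Z 9 > Lab N 6 > Lab B 3.
Lab C takes 140 to reach its cap of 140 → 350 left.
Give Lab H 160 to hit its cap of 160 → 190 left.
Give Lab E 60 to hit its cap of 60 → 130 left.
Only 130 left; Lab A takes them to reach 130.
Total = 24×160 + 12×130 + 19×60 + 25×140 = 10040.

10040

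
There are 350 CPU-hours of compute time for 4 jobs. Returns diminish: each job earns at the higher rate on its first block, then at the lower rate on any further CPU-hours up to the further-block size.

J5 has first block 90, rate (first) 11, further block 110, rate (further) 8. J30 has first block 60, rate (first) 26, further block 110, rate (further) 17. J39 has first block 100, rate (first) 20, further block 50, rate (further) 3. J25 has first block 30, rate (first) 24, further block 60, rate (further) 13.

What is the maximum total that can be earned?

6800

Treat each block as its own option and order by rate: J30/tier1 26 > J25/tier1 24 > J39/tier1 20 > J30/tier2 17 > J25/tier2 13 > J5/tier1 11 > J5/tier2 8 > J39/tier2 3.
Fill J30 tier1 block (60 at 26) ; 290 left.
J25/tier1 (24): +30 ; 260 left.
J39 tier1 at 20: fill all 100 ; 160 left.
J30 tier2 at 17: fill all 110 ; 50 left.
50 remain; put them into J25 tier2 at 13.
Total = 26×60 + 24×30 + 20×100 + 17×110 + 13×50 = 6800.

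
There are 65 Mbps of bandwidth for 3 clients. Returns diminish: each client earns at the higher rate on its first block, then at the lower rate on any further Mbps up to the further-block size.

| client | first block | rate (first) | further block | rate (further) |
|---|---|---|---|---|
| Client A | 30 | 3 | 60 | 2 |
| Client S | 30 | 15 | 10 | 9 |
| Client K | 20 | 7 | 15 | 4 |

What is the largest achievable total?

700

Rank every tier by rate: Client S/tier1 15 > Client S/tier2 9 > Client K/tier1 7 > Client K/tier2 4 > Client A/tier1 3 > Client A/tier2 2.
Client S/tier1 (15): +30 → 35 left.
Client S/tier2 (9): +10 → 25 left.
Client K tier1 at 7: fill all 20 → 5 left.
Client K/tier2: +5 of 15 at 4; pool empty.
Total = 15×30 + 9×10 + 7×20 + 4×5 = 700.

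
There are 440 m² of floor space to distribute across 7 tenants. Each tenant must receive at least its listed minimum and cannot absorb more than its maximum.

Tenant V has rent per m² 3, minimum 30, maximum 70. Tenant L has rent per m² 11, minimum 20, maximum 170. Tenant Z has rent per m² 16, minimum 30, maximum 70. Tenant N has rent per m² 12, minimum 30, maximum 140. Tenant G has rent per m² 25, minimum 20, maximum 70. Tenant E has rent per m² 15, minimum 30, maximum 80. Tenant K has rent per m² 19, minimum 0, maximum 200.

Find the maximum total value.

Meeting every minimum uses 30+20+30+30+20+30+0 = 160 m², leaving 280.
Order the tenants by rent per m²: Tenant G 25 > Tenant K 19 > Tenant Z 16 > Tenant E 15 > Tenant N 12 > Tenant L 11 > Tenant V 3.
Give Tenant G 50 more to hit its cap of 70 ; 230 left.
Tenant K: +200 to 200 (cap) ; 30 left.
Tenant Z has room for 40 more but only 30 remain, so it gets 60.
Total = 3×30 + 11×20 + 16×60 + 12×30 + 25×70 + 15×30 + 19×200 = 7630.

7630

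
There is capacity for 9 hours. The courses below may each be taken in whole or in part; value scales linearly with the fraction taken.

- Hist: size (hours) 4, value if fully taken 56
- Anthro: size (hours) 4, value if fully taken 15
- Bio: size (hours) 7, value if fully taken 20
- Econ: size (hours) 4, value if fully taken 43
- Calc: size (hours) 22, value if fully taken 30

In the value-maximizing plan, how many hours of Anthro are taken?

Sort by value density: Hist 56/4≈14, Econ 43/4≈10.8, Anthro 15/4≈3.75, Bio 20/7≈2.86, Calc 30/22≈1.36.
Take all of Hist (4 hours, value 56) ; 5 hours left.
Econ: take in full, 4 hours for value 43 ; 1 left.
Only 1 hours remain; take 1/4 of Anthro for value 15×1/4 = 3.75.

1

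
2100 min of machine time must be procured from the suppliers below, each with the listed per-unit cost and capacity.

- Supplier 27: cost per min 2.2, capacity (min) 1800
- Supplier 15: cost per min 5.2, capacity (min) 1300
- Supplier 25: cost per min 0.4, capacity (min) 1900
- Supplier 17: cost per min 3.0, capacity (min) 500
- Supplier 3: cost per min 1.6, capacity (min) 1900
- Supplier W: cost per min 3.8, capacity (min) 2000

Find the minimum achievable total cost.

Cheapest first:
Supplier 25 at 0.4: take all 1900 min ; 200 still needed.
Take 200 from Supplier 3 at 1.6 to finish.
Supplier 27, Supplier 17, Supplier W, Supplier 15: unused.
Cost = 1900×0.4 + 200×1.6 = 1080.

1080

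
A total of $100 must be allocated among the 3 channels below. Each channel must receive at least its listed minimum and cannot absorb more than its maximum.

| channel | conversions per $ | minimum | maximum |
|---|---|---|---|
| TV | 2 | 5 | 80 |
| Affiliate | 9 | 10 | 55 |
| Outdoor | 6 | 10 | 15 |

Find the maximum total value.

645

Meeting every minimum uses 5+10+10 = 25 $, leaving 75.
Highest conversions per $ first: Affiliate 9 > Outdoor 6 > TV 2.
Affiliate takes 45 more to reach its cap of 55 → 30 left.
Outdoor takes 5 more to reach its cap of 15 → 25 left.
TV has room for 75 more but only 25 remain, so it gets 30.
Total = 2×30 + 9×55 + 6×15 = 645.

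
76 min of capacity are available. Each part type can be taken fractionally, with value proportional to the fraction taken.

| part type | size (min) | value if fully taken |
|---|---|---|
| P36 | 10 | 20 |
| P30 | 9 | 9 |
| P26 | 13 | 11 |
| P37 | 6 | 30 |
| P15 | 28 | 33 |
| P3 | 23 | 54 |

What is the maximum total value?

146

Rank by value-to-size ratio: P37 30/6≈5, P3 54/23≈2.35, P36 20/10≈2, P15 33/28≈1.18, P30 9/9≈1, P26 11/13≈0.846.
All 6 min of P37 fit (value 30) — 70 remain.
Take all of P3 (23 min, value 54) — 47 min left.
Take all of P36 (10 min, value 20) — 37 min left.
Take all of P15 (28 min, value 33) — 9 min left.
P30: take in full, 9 min for value 9 — 0 left.
Total value = 146.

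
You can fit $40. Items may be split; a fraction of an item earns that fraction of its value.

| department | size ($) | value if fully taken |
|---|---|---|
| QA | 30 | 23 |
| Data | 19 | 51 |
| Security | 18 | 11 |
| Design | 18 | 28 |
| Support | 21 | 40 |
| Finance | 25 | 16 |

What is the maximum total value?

91

Sort by value density: Data 51/19≈2.68, Support 40/21≈1.9, Design 28/18≈1.56, QA 23/30≈0.767, Finance 16/25≈0.64, Security 11/18≈0.611.
All 19 $ of Data fit (value 51) → 21 remain.
Support: take in full, 21 $ for value 40 → 0 left.
Total value = 91.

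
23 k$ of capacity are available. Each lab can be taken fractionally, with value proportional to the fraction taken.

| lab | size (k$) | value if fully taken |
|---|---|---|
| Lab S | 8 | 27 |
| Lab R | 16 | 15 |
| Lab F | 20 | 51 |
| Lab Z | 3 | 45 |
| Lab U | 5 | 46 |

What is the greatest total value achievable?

135.85

Best value per unit of size first: Lab Z 45/3≈15, Lab U 46/5≈9.2, Lab S 27/8≈3.38, Lab F 51/20≈2.55, Lab R 15/16≈0.938.
Take all of Lab Z (3 k$, value 45) → 20 k$ left.
All 5 k$ of Lab U fit (value 46) → 15 remain.
All 8 k$ of Lab S fit (value 27) → 7 remain.
Fill the last 7 k$ with part of Lab F: 7/20 of it earns 17.85.
Total value = 135.85.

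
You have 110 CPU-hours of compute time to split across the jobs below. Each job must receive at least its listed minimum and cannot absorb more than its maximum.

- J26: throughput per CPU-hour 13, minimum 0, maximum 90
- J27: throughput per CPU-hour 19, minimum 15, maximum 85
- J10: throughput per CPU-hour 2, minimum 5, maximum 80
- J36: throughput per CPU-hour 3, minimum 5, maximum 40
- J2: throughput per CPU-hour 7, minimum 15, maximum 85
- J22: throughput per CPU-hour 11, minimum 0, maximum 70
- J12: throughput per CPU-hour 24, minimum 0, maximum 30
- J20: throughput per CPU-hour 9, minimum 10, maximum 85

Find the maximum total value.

1795

Meeting every minimum uses 0+15+5+5+15+0+0+10 = 50 CPU-hours, leaving 60.
Highest throughput per CPU-hour first: J12 24 > J27 19 > J26 13 > J22 11 > J20 9 > J2 7 > J36 3 > J10 2.
Give J12 30 more to hit its cap of 30 → 30 left.
Only 30 left; J27 takes them to reach 45.
Total = 19×45 + 2×5 + 3×5 + 7×15 + 24×30 + 9×10 = 1795.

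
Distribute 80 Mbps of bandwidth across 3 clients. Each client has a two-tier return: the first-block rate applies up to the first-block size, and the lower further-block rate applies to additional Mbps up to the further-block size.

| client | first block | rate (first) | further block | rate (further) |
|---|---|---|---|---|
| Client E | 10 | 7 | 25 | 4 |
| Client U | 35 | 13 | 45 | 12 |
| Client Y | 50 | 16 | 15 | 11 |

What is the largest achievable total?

1190

Treat each block as its own option and order by rate: Client Y/first 16 > Client U/first 13 > Client U/second 12 > Client Y/second 11 > Client E/first 7 > Client E/second 4.
Client Y/first (16): +50 — 30 left.
Client U/first: +30 of 35 at 13; pool empty.
Total = 16×50 + 13×30 = 1190.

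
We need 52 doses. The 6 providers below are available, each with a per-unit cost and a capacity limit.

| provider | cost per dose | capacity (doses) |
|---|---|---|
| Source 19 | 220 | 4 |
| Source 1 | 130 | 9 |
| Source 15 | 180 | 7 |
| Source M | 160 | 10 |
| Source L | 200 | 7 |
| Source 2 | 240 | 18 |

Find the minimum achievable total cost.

9910

Fill from the cheapest provider first.
Source 1 (130): use full 9 ; 43 doses to go.
Source M (160): use full 10 ; 33 doses to go.
Source 15 at 180: take all 7 doses ; 26 still needed.
Take 7 from Source L at 200 ; need 19 more.
Source 19 (220): use full 4 ; 15 doses to go.
Take 15 from Source 2 at 240 to finish.
Cost = 9×130 + 10×160 + 7×180 + 7×200 + 4×220 + 15×240 = 9910.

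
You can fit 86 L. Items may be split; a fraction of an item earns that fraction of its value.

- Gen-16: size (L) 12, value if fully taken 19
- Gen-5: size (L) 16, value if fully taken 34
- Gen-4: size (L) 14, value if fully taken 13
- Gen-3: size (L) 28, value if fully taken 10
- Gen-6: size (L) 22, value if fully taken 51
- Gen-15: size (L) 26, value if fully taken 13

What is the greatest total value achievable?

Best value per unit of size first: Gen-6 51/22≈2.32, Gen-5 34/16≈2.12, Gen-16 19/12≈1.58, Gen-4 13/14≈0.929, Gen-15 13/26≈0.5, Gen-3 10/28≈0.357.
All 22 L of Gen-6 fit (value 51) → 64 remain.
Take all of Gen-5 (16 L, value 34) → 48 L left.
All 12 L of Gen-16 fit (value 19) → 36 remain.
Gen-4: take in full, 14 L for value 13 → 22 left.
Only 22 L remain; take 22/26 of Gen-15 for value 13×22/26 = 11.
Total value = 128.

128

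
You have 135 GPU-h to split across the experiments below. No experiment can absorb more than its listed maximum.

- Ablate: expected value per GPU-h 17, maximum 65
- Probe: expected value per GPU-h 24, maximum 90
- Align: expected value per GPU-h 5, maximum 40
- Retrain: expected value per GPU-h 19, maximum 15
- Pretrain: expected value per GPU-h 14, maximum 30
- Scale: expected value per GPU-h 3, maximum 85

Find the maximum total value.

2955

Highest expected value per GPU-h first: Probe 24 > Retrain 19 > Ablate 17 > Pretrain 14 > Align 5 > Scale 3.
Probe: +90 to 90 (cap) ; 45 left.
Retrain takes 15 to reach its cap of 15 ; 30 left.
Ablate: +30 (room for 65) → 30. Pool exhausted.
Total = 17×30 + 24×90 + 19×15 = 2955.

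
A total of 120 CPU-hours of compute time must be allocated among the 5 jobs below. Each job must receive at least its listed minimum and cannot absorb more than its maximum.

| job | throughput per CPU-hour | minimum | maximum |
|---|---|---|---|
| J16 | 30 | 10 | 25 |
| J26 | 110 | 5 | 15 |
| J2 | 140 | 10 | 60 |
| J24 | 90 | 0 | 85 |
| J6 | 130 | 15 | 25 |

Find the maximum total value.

14500

Meeting every minimum uses 10+5+10+0+15 = 40 CPU-hours, leaving 80.
Order the jobs by throughput per CPU-hour: J2 140 > J6 130 > J26 110 > J24 90 > J16 30.
Give J2 50 more to hit its cap of 60 ; 30 left.
Give J6 10 more to hit its cap of 25 ; 20 left.
J26: +10 to 15 (cap) ; 10 left.
J24 has room for 85 more but only 10 remain, so it gets 10.
Total = 30×10 + 110×15 + 140×60 + 90×10 + 130×25 = 14500.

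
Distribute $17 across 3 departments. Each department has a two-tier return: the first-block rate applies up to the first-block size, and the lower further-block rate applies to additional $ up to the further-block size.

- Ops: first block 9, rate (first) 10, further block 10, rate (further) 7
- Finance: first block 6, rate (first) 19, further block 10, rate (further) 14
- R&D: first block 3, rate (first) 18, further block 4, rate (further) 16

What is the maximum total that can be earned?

Rank every tier by rate: Finance/first 19 > R&D/first 18 > R&D/second 16 > Finance/second 14 > Ops/first 10 > Ops/second 7.
Fill Finance first block (6 at 19) → 11 left.
R&D first at 18: fill all 3 → 8 left.
R&D second at 16: fill all 4 → 4 left.
4 remain; put them into Finance second at 14.
Total = 19×6 + 18×3 + 16×4 + 14×4 = 288.

288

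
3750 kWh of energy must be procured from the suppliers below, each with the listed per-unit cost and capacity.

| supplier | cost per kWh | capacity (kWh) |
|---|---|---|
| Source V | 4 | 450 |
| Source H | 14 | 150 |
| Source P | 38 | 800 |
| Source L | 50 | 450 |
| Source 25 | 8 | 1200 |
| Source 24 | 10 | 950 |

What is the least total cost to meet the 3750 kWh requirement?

Fill from the cheapest supplier first.
Source V at 4: take all 450 kWh ; 3300 still needed.
Source 25 at 8: take all 1200 kWh ; 2100 still needed.
Source 24 at 10: take all 950 kWh ; 1150 still needed.
Source H (14): use full 150 ; 1000 kWh to go.
Source P (38): use full 800 ; 200 kWh to go.
Source L (50): take the remaining 200 ; done.
Cost = 450×4 + 1200×8 + 950×10 + 150×14 + 800×38 + 200×50 = 63400.

63400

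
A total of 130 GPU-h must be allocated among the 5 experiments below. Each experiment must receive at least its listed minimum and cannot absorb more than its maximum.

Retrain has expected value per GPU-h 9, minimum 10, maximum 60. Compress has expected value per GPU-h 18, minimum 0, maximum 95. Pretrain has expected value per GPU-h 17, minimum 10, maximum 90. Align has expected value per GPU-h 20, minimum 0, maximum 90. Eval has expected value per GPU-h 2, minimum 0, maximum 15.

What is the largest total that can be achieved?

Meeting every minimum uses 10+0+10+0+0 = 20 GPU-h, leaving 110.
Rank by expected value per GPU-h: Align 20 > Compress 18 > Pretrain 17 > Retrain 9 > Eval 2.
Align takes 90 more to reach its cap of 90 — 20 left.
Compress has room for 95 more but only 20 remain, so it gets 20.
Total = 9×10 + 18×20 + 17×10 + 20×90 = 2420.

2420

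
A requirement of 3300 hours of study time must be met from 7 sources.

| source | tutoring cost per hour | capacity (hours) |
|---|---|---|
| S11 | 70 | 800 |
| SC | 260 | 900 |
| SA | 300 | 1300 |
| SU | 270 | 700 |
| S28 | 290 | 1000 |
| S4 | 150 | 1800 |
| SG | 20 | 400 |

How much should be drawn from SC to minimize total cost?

300

Fill from the cheapest source first.
Take 400 from SG at 20 — need 2900 more.
Take 800 from S11 at 70 — need 2100 more.
Take 1800 from S4 at 150 — need 300 more.
SC (260): take the remaining 300 — done.
SU, S28, SA: unused.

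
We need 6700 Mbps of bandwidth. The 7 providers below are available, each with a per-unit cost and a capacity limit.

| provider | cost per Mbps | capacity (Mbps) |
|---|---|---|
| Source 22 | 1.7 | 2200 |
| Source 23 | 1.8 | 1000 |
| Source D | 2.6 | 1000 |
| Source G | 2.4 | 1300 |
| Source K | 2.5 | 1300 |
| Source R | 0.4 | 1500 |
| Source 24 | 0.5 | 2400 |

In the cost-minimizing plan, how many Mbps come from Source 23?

Use providers in increasing cost order.
Source R (0.4): use full 1500 ; 5200 Mbps to go.
Source 24 (0.5): use full 2400 ; 2800 Mbps to go.
Source 22 (1.7): use full 2200 ; 600 Mbps to go.
Source 23 (1.8): take the remaining 600 ; done.
Source G, Source K, Source D: unused.

600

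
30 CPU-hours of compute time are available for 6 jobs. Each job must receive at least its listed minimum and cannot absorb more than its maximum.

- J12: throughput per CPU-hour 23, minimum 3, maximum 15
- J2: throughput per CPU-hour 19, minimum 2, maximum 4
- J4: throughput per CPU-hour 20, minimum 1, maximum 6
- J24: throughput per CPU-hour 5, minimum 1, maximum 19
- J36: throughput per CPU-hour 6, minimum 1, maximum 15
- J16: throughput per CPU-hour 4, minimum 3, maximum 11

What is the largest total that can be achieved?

564

Meeting every minimum uses 3+2+1+1+1+3 = 11 CPU-hours, leaving 19.
Order the jobs by throughput per CPU-hour: J12 23 > J4 20 > J2 19 > J36 6 > J24 5 > J16 4.
J12: +12 to 15 (cap) → 7 left.
J4: +5 to 6 (cap) → 2 left.
Give J2 2 more to hit its cap of 4 → 0 left.
Total = 23×15 + 19×4 + 20×6 + 5×1 + 6×1 + 4×3 = 564.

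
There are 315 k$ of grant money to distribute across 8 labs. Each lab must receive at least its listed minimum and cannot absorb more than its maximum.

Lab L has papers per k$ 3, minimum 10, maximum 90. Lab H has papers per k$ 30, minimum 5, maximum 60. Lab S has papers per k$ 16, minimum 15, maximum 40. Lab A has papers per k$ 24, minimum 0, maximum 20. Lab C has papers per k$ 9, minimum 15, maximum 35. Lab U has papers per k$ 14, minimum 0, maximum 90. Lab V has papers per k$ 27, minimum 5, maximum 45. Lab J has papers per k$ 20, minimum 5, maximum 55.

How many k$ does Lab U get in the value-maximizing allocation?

70

Meeting every minimum uses 10+5+15+0+15+0+5+5 = 55 k$, leaving 260.
Highest papers per k$ first: Lab H 30 > Lab V 27 > Lab A 24 > Lab J 20 > Lab S 16 > Lab U 14 > Lab C 9 > Lab L 3.
Give Lab H 55 more to hit its cap of 60 → 205 left.
Give Lab V 40 more to hit its cap of 45 → 165 left.
Give Lab A 20 more to hit its cap of 20 → 145 left.
Lab J: +50 to 55 (cap) → 95 left.
Give Lab S 25 more to hit its cap of 40 → 70 left.
Lab U: +70 (room for 90) → 70. Pool exhausted.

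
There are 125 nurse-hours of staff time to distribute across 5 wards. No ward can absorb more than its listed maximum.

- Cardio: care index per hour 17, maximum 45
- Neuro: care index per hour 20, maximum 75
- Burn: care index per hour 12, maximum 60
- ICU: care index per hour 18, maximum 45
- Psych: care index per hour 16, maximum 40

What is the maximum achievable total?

Rank by care index per hour: Neuro 20 > ICU 18 > Cardio 17 > Psych 16 > Burn 12.
Neuro takes 75 to reach its cap of 75 → 50 left.
ICU takes 45 to reach its cap of 45 → 5 left.
Only 5 left; Cardio takes them to reach 5.
Total = 17×5 + 20×75 + 18×45 = 2395.

2395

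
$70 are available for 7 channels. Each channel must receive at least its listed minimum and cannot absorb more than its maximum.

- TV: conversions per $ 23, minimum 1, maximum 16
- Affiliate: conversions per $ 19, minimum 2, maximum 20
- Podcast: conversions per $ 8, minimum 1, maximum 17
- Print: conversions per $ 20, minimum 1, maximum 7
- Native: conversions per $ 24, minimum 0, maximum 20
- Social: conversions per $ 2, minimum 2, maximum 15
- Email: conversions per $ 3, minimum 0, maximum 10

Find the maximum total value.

Meeting every minimum uses 1+2+1+1+0+2+0 = 7 $, leaving 63.
Highest conversions per $ first: Native 24 > TV 23 > Print 20 > Affiliate 19 > Podcast 8 > Email 3 > Social 2.
Give Native 20 more to hit its cap of 20 — 43 left.
TV: +15 to 16 (cap) — 28 left.
Print: +6 to 7 (cap) — 22 left.
Give Affiliate 18 more to hit its cap of 20 — 4 left.
Podcast has room for 16 more but only 4 remain, so it gets 5.
Total = 23×16 + 19×20 + 8×5 + 20×7 + 24×20 + 2×2 = 1412.

1412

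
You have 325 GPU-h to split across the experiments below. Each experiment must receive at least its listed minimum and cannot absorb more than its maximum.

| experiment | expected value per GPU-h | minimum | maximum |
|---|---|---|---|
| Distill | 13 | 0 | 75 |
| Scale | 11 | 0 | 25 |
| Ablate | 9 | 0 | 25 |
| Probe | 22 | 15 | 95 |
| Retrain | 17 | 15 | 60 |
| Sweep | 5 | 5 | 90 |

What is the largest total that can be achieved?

4810

Meeting every minimum uses 0+0+0+15+15+5 = 35 GPU-h, leaving 290.
Highest expected value per GPU-h first: Probe 22 > Retrain 17 > Distill 13 > Scale 11 > Ablate 9 > Sweep 5.
Give Probe 80 more to hit its cap of 95 → 210 left.
Retrain takes 45 more to reach its cap of 60 → 165 left.
Give Distill 75 more to hit its cap of 75 → 90 left.
Scale takes 25 more to reach its cap of 25 → 65 left.
Ablate: +25 to 25 (cap) → 40 left.
Only 40 left; Sweep takes them to reach 45.
Total = 13×75 + 11×25 + 9×25 + 22×95 + 17×60 + 5×45 = 4810.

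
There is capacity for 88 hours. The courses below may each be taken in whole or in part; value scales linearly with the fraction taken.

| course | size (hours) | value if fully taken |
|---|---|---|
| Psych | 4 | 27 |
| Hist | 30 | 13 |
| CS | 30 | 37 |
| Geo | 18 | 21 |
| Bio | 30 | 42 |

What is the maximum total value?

129.6

Sort by value density: Psych 27/4≈6.75, Bio 42/30≈1.4, CS 37/30≈1.23, Geo 21/18≈1.17, Hist 13/30≈0.433.
Take all of Psych (4 hours, value 27) → 84 hours left.
All 30 hours of Bio fit (value 42) → 54 remain.
Take all of CS (30 hours, value 37) → 24 hours left.
Take all of Geo (18 hours, value 21) → 6 hours left.
Fill the last 6 hours with part of Hist: 6/30 of it earns 2.6.
Total value = 129.6.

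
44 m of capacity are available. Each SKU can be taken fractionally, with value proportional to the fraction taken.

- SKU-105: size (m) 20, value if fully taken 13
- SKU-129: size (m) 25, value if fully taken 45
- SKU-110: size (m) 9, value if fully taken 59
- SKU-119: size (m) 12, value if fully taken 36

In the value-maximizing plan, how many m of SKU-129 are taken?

Best value per unit of size first: SKU-110 59/9≈6.56, SKU-119 36/12≈3, SKU-129 45/25≈1.8, SKU-105 13/20≈0.65.
Take all of SKU-110 (9 m, value 59) → 35 m left.
All 12 m of SKU-119 fit (value 36) → 23 remain.
Fill the last 23 m with part of SKU-129: 23/25 of it earns 41.4.

23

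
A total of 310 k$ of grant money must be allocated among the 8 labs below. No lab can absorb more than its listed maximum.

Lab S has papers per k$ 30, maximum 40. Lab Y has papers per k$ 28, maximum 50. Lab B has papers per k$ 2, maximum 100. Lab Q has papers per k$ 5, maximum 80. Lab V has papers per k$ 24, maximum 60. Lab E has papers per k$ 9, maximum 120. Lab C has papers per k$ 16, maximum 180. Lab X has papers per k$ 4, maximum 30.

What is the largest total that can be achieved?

6600

Highest papers per k$ first: Lab S 30 > Lab Y 28 > Lab V 24 > Lab C 16 > Lab E 9 > Lab Q 5 > Lab X 4 > Lab B 2.
Give Lab S 40 to hit its cap of 40 ; 270 left.
Lab Y: +50 to 50 (cap) ; 220 left.
Give Lab V 60 to hit its cap of 60 ; 160 left.
Lab C: +160 (room for 180) → 160. Pool exhausted.
Total = 30×40 + 28×50 + 24×60 + 16×160 = 6600.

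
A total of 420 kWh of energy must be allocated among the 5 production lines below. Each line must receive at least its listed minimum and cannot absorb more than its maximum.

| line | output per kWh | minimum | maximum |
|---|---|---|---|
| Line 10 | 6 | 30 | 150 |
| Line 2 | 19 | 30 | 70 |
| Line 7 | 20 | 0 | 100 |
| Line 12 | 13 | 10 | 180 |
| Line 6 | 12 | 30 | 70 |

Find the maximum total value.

Meeting every minimum uses 30+30+0+10+30 = 100 kWh, leaving 320.
Rank by output per kWh: Line 7 20 > Line 2 19 > Line 12 13 > Line 6 12 > Line 10 6.
Line 7 takes 100 more to reach its cap of 100 ; 220 left.
Line 2: +40 to 70 (cap) ; 180 left.
Line 12 takes 170 more to reach its cap of 180 ; 10 left.
Line 6: +10 (room for 40) → 40. Pool exhausted.
Total = 6×30 + 19×70 + 20×100 + 13×180 + 12×40 = 6330.

6330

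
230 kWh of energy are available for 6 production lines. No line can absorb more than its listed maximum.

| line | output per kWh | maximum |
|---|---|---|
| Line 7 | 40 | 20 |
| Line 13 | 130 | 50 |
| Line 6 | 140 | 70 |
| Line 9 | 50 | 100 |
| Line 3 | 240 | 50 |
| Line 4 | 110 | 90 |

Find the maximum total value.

Order the production lines by output per kWh: Line 3 240 > Line 6 140 > Line 13 130 > Line 4 110 > Line 9 50 > Line 7 40.
Line 3 takes 50 to reach its cap of 50 → 180 left.
Give Line 6 70 to hit its cap of 70 → 110 left.
Line 13: +50 to 50 (cap) → 60 left.
Only 60 left; Line 4 takes them to reach 60.
Total = 130×50 + 140×70 + 240×50 + 110×60 = 34900.

34900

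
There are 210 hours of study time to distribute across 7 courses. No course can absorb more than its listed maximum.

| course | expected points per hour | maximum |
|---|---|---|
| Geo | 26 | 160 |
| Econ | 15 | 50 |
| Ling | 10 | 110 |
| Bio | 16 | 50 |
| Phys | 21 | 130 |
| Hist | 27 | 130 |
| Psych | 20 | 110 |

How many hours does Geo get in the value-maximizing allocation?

80

Rank by expected points per hour: Hist 27 > Geo 26 > Phys 21 > Psych 20 > Bio 16 > Econ 15 > Ling 10.
Hist: +130 to 130 (cap) → 80 left.
Only 80 left; Geo takes them to reach 80.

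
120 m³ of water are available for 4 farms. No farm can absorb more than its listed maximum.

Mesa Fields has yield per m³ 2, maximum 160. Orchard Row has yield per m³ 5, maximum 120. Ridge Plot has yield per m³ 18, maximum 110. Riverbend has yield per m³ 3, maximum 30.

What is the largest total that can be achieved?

Order the farms by yield per m³: Ridge Plot 18 > Orchard Row 5 > Riverbend 3 > Mesa Fields 2.
Ridge Plot takes 110 to reach its cap of 110 — 10 left.
Only 10 left; Orchard Row takes them to reach 10.
Total = 5×10 + 18×110 = 2030.

2030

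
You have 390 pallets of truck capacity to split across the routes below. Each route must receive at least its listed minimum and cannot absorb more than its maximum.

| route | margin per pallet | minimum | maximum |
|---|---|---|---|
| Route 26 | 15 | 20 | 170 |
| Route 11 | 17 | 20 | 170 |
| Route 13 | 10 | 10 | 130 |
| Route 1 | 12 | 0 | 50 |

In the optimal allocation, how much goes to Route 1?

Meeting every minimum uses 20+20+10+0 = 50 pallets, leaving 340.
Rank by margin per pallet: Route 11 17 > Route 26 15 > Route 1 12 > Route 13 10.
Give Route 11 150 more to hit its cap of 170 → 190 left.
Route 26: +150 to 170 (cap) → 40 left.
Route 1: +40 (room for 50) → 40. Pool exhausted.

40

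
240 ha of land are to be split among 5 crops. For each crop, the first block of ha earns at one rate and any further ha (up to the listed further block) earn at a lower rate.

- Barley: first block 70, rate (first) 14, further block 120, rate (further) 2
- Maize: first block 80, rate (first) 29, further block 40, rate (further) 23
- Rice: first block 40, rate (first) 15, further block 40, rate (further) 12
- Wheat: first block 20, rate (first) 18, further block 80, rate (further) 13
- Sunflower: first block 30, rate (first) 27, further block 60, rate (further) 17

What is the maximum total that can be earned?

5580

Order all 10 blocks by rate: Maize/tier1 29 > Sunflower/tier1 27 > Maize/tier2 23 > Wheat/tier1 18 > Sunflower/tier2 17 > Rice/tier1 15 > Barley/tier1 14 > Wheat/tier2 13 > Rice/tier2 12 > Barley/tier2 2.
Maize/tier1 (29): +80 → 160 left.
Fill Sunflower tier1 block (30 at 27) → 130 left.
Maize/tier2 (23): +40 → 90 left.
Fill Wheat tier1 block (20 at 18) → 70 left.
Sunflower tier2 at 17: fill all 60 → 10 left.
Rice tier1 at 15: only 10 left, fill 10.
Total = 29×80 + 27×30 + 23×40 + 18×20 + 17×60 + 15×10 = 5580.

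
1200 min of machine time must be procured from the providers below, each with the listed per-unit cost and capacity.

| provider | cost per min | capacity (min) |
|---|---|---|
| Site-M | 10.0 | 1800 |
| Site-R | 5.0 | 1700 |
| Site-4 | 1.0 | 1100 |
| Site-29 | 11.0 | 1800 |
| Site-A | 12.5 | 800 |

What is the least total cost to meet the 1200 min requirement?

1600

Cheapest first:
Take 1100 from Site-4 at 1.0 → need 100 more.
Take 100 from Site-R at 5.0 to finish.
Site-M, Site-29, Site-A: unused.
Cost = 1100×1.0 + 100×5.0 = 1600.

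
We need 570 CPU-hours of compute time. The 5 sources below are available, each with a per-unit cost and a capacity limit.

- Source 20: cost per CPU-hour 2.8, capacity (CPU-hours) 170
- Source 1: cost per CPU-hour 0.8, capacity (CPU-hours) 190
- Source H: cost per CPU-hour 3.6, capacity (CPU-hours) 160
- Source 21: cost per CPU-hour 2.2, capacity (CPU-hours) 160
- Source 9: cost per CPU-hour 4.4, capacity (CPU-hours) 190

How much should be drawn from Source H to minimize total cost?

Fill from the cheapest source first.
Source 1 (0.8): use full 190 → 380 CPU-hours to go.
Source 21 (2.2): use full 160 → 220 CPU-hours to go.
Take 170 from Source 20 at 2.8 → need 50 more.
Source H at 3.6: take 50 of its 160 → requirement met.
Source 9: unused.

50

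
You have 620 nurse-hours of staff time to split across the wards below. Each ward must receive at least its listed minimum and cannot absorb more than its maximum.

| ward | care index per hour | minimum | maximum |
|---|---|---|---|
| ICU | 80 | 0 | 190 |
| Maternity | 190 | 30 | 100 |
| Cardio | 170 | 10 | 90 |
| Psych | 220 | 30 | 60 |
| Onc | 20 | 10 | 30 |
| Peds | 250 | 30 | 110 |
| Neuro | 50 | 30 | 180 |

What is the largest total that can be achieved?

93400

Meeting every minimum uses 0+30+10+30+10+30+30 = 140 nurse-hours, leaving 480.
Order the wards by care index per hour: Peds 250 > Psych 220 > Maternity 190 > Cardio 170 > ICU 80 > Neuro 50 > Onc 20.
Give Peds 80 more to hit its cap of 110 ; 400 left.
Psych takes 30 more to reach its cap of 60 ; 370 left.
Maternity: +70 to 100 (cap) ; 300 left.
Cardio: +80 to 90 (cap) ; 220 left.
ICU: +190 to 190 (cap) ; 30 left.
Only 30 left; Neuro takes them to reach 60.
Total = 80×190 + 190×100 + 170×90 + 220×60 + 20×10 + 250×110 + 50×60 = 93400.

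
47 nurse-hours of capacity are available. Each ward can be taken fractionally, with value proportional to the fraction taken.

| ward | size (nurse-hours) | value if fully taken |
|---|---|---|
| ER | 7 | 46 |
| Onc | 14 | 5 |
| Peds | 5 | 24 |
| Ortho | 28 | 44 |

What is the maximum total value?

116.5

Rank by value-to-size ratio: ER 46/7≈6.57, Peds 24/5≈4.8, Ortho 44/28≈1.57, Onc 5/14≈0.357.
Take all of ER (7 nurse-hours, value 46) ; 40 nurse-hours left.
Take all of Peds (5 nurse-hours, value 24) ; 35 nurse-hours left.
All 28 nurse-hours of Ortho fit (value 44) ; 7 remain.
Fill the last 7 nurse-hours with part of Onc: 7/14 of it earns 2.5.
Total value = 116.5.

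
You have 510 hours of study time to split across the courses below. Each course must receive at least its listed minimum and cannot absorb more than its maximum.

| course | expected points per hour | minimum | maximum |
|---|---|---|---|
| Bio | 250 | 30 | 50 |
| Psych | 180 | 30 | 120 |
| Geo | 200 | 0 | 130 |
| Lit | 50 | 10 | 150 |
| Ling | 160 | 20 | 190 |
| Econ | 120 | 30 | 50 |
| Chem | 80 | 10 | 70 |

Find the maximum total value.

90600

Meeting every minimum uses 30+30+0+10+20+30+10 = 130 hours, leaving 380.
Order the courses by expected points per hour: Bio 250 > Geo 200 > Psych 180 > Ling 160 > Econ 120 > Chem 80 > Lit 50.
Give Bio 20 more to hit its cap of 50 — 360 left.
Geo takes 130 more to reach its cap of 130 — 230 left.
Psych: +90 to 120 (cap) — 140 left.
Ling: +140 (room for 170) → 160. Pool exhausted.
Total = 250×50 + 180×120 + 200×130 + 50×10 + 160×160 + 120×30 + 80×10 = 90600.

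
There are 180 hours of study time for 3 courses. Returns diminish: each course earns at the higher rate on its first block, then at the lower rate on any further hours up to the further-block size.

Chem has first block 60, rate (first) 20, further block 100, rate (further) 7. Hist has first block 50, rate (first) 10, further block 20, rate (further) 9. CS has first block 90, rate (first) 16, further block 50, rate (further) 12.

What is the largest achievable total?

3000

Rank every tier by rate: Chem/first 20 > CS/first 16 > CS/second 12 > Hist/first 10 > Hist/second 9 > Chem/second 7.
Chem first at 20: fill all 60 — 120 left.
Fill CS first block (90 at 16) — 30 left.
30 remain; put them into CS second at 12.
Total = 20×60 + 16×90 + 12×30 = 3000.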